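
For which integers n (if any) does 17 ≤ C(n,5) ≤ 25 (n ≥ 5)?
7
C(6,5)=6; C(7,5)=21; C(8,5)=56. So valid n = 7.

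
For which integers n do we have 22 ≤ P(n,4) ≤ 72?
4
P(3,4)=0; P(4,4)=24; P(5,4)=120. So valid n = 4.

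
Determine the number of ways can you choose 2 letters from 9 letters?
36

Solution: C(9,2) = 9! / (2! × (9-2)!)
         = 9! / (2! × 7!)
         = 36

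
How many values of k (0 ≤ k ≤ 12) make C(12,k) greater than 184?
7

Reasoning: Row 12 is unimodal and symmetric about k=12/2. C(12,2)=66 ≤ 184; C(12,3)=220 > 184; by symmetry C(12,k) > 184 for k = 3..9. That's 9 - 3 + 1 = 7 values.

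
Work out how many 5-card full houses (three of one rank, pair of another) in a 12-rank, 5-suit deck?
13,200

Working:
Triple rank: 12. Triple suits: C(5,3)=10. Pair rank: 11. Pair suits: C(5,2)=10. Total: 13,200.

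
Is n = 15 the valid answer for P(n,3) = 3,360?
No

P(15,3) = 15·14·13 = 2,730, which does not equal 3,360.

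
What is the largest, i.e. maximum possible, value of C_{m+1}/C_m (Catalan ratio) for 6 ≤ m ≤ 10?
7/2

Solution: C_{m+1}/C_m = 2(2m+1)/(m+2), which increases with m. Maximum at m = 10: 2·21/12 = 7/2.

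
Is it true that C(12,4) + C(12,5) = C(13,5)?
True

Working:
Pascal's identity: LHS = 495 + 792 = 1,287; RHS = C(13,5) = 1,287. Both sides agree, so the statement holds.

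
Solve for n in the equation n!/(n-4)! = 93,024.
n!/(n-4)! = n×(n-1)×(n-2)×(n-3), a product of 4 consecutive integers ≈ (n−1.5)^4. 93,024^(1/4) + 1.5 ≈ 19.0; check n = 19: 19×18×17×16 = 93,024 ✓. So n = 19.
Final answer: 19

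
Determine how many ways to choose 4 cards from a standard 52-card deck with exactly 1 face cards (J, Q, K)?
118,560

Reasoning: 12 face cards and 40 non-face cards: C(12,1) × C(40,3) = 12 × 9,880 = 118,560.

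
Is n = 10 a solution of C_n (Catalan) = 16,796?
Yes

Reasoning: C_10 = C(20,10)/(10+1) = 184,756/11 = 16,796, which equals 16,796.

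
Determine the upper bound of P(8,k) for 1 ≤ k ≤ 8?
P(8,k) increases in k, so maximum at k = 8: 8! = 40,320.
Final answer: 40,320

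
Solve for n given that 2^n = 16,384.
16,384 = 1,024 × 16 = 2^10 × 2^4 = 2^14, so n = 14.
Final answer: 14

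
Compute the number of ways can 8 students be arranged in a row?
Arrangements of 8 distinct objects: 8! = 40,320.

Answer: 40,320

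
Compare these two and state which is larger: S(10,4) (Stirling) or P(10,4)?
S(10,4)
S(10,4) = 4·S(9,4) + S(9,3) = 4·7,770 + 3,025 = 34,105; P(10,4) = 5,040.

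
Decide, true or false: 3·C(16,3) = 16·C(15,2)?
True
Absorption identity k·C(n,k) = n·C(n-1,k-1). LHS = 3·560 = 1,680; RHS = 16·105 = 1,680.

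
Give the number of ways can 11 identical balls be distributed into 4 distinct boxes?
364

Explanation: C(11+4-1, 4-1) = C(14, 3) = 364.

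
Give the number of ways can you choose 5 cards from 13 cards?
1,287

C(13,5) = 13! / (5! × (13-5)!)
         = 13! / (5! × 8!)
         = 1,287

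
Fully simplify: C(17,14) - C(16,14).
560

Solution: C(17,14) - C(16,14) = C(16,13) = 560.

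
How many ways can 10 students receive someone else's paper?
1,334,961

Working:
Using D(n) = (n-1)[D(n-1) + D(n-2)]:
D(10) = (10-1) × [D(9) + D(8)]
      = 9 × [133496 + 14833]
      = 9 × 148329
      = 1,334,961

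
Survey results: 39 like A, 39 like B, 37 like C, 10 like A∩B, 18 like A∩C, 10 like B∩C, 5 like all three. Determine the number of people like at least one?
82

|A∪B∪C| = 39+39+37-10-18-10+5 = 82.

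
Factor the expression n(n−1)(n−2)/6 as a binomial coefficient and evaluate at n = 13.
C(n,3); C(13,3) = 286

n(n−1)(n−2)/6 = n!/(3!(n−3)!) = C(n,3). At n = 13: C(13,3) = 286.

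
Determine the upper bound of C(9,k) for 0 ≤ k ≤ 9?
126

Maximum at k = 4 or k = 5: C(9,4) = 126.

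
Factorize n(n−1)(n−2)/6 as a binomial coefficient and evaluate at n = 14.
n(n−1)(n−2)/6 = n!/(3!(n−3)!) = C(n,3). At n = 14: C(14,3) = 364.
Final answer: C(n,3); C(14,3) = 364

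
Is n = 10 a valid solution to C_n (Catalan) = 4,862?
C_10 = C(20,10)/(10+1) = 184,756/11 = 16,796, which does not equal 4,862.

Answer: No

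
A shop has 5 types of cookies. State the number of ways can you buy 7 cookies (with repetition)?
330

Reasoning: Stars and bars: C(7+5-1, 7) = C(11, 7) = 330.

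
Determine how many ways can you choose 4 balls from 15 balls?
1,365

C(15,4) = 15! / (4! × (15-4)!)
         = 15! / (4! × 11!)
         = 1,365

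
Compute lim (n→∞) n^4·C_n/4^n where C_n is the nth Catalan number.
C_n ~ 4^n/(n^(3/2)√π), so n^4·C_n/4^n ~ n^(4 − 3/2)/√π → ∞.
Final answer: ∞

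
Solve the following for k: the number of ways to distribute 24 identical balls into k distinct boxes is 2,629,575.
8

Solution: Stars and bars: the count is C(24+k−1, k−1), increasing in k. k=6: C(29,5) = 118,755, k=7: C(30,6) = 593,775, k=8: C(31,7) = 2,629,575 ✓. So k = 8.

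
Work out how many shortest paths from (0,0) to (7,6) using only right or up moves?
1,716

Explanation: Choose 7 rights from 13 moves: C(13,7) = 1,716.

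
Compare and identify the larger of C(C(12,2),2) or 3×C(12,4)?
C(C(12,2),2)

Explanation: C(C(12,2),2)=2,145, 3×C(12,4)=1,485.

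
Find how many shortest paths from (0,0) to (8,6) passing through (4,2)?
1,050

To (4,2): C(6,4)=15. From there: C(8,4)=70. Total: 1,050.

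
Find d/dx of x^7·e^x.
(7x^6 + x^7)e^x

Explanation: Product rule: d/dx[x^7]·e^x + x^7·d/dx[e^x] = 7x^{6}e^x + x^7e^x.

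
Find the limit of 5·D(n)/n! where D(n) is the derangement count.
D(n)/n! → 1/e, so 5·D(n)/n! → 5/e.

Answer: 5/e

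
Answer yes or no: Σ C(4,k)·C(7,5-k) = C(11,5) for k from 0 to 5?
Yes

Working:
Vandermonde's identity gives C(11,5) = 462; RHS C(11,5) = 462.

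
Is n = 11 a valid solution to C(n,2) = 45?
No

C(11,2) = 11·10/2! = 110/2 = 55, which does not equal 45.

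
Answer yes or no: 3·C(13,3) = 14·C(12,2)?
No

Solution: Absorption identity k·C(n,k) = n·C(n-1,k-1). LHS = 3·286 = 858; RHS = 14·66 = 924.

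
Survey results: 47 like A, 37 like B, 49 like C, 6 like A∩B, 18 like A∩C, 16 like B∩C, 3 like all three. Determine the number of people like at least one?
|A∪B∪C| = 47+37+49-6-18-16+3 = 96.
Final answer: 96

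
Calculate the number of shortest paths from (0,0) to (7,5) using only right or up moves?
Choose 7 rights from 12 moves: C(12,7) = 792.
Final answer: 792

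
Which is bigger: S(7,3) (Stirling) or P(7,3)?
S(7,3)

S(7,3) = 3·S(6,3) + S(6,2) = 3·90 + 31 = 301; P(7,3) = 210.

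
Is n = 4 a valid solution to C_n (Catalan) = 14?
Yes

C_4 = C(8,4)/(4+1) = 70/5 = 14, which equals 14.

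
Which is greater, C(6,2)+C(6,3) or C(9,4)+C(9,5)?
C(9,4)+C(9,5)

Explanation: First=35, Second=252.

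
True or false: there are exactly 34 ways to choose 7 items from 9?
False

Working:
C(9,7) = 36 ≠ 34.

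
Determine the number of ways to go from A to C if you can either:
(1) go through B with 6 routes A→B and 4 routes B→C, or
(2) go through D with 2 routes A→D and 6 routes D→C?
36

Solution: Route via B: 6×4=24. Route via D: 2×6=12. Total: 36.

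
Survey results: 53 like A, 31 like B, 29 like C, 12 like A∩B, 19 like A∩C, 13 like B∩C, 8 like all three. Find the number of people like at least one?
77

Reasoning: |A∪B∪C| = 53+31+29-12-19-13+8 = 77.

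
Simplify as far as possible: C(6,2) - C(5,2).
5

Reasoning: C(6,2) - C(5,2) = C(5,1) = 5.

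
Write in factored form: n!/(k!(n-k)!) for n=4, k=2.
C(4,2) = 6

Working:
This is the binomial coefficient C(4,2) = 6.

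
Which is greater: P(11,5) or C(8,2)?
P(11,5)
P(11,5)=55,440, C(8,2)=28.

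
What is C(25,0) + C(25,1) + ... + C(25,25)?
33,554,432

Reasoning: Sum of binomial coefficients = 2^25 = 33,554,432.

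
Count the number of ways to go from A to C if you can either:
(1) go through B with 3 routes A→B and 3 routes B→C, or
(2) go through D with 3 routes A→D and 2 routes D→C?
15

Explanation: Route via B: 3×3=9. Route via D: 3×2=6. Total: 15.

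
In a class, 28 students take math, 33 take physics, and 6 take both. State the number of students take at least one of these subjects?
|A∪B| = |A|+|B|-|A∩B| = 28+33-6 = 55.

Answer: 55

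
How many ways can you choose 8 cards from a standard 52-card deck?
752,538,150

C(52,8) = 752,538,150.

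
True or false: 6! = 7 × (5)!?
False

Solution: 6! = 6 × 5! = 720, but 7 × 5! = 840.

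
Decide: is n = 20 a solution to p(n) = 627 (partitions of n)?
Pentagonal recurrence p(n) = p(n−1) + p(n−2) − p(n−5) − p(n−7) + …: p(20) = p(19) + p(18) − p(15) − p(13) + p(8) + p(5) = 490 + 385 − 176 − 101 + 22 + 7 = 627, which equals 627.

Answer: Yes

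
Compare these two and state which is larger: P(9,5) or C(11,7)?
P(9,5)
P(9,5)=15,120, C(11,7)=330.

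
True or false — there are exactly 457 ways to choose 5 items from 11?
C(11,5) = 462 ≠ 457.
Final answer: False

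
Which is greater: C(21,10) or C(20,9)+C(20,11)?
C(21,10)
C(21,10)=352,716; C(20,9)+C(20,11)=167,960+167,960=335,920.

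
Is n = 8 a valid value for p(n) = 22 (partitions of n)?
Pentagonal recurrence p(n) = p(n−1) + p(n−2) − p(n−5) − p(n−7) + …: p(8) = p(7) + p(6) − p(3) − p(1) = 15 + 11 − 3 − 1 = 22, which equals 22.
Final answer: Yes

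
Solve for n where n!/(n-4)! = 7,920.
11

Explanation: n!/(n-4)! = n×(n-1)×(n-2)×(n-3), a product of 4 consecutive integers ≈ (n−1.5)^4. 7,920^(1/4) + 1.5 ≈ 10.9; check n = 11: 11×10×9×8 = 7,920 ✓. So n = 11.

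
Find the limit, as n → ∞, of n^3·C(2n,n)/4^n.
∞

Explanation: C(2n,n) ~ 4^n/√(πn), so n^3·C(2n,n)/4^n ~ n^(3 − 1/2)/√π → ∞.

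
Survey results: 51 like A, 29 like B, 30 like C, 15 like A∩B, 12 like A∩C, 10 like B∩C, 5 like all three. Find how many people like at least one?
78

Reasoning: |A∪B∪C| = 51+29+30-15-12-10+5 = 78.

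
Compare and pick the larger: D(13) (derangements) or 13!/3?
D(13)

Solution: D(13) = (13-1)·[D(12) + D(11)] = 12·[176,214,841 + 14,684,570] = 2,290,792,932; 13!/3 = 6,227,020,800/3 = 2,075,673,600.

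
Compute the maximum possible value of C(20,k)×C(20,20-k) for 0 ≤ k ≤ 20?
34,134,779,536

Reasoning: C(20,k)·C(20,20-k) = C(20,k)², maximised at the centre k = 10: C(20,10)² = 34,134,779,536.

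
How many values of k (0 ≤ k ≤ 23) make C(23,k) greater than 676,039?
6

Working:
Row 23 is unimodal and symmetric about k=23/2. C(23,8)=490,314 ≤ 676,039; C(23,9)=817,190 > 676,039; by symmetry C(23,k) > 676,039 for k = 9..14. That's 14 - 9 + 1 = 6 values.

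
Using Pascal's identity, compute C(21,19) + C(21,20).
231

Reasoning: C(21,19) + C(21,20) = C(22,20) = 231.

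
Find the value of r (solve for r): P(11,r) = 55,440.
5
P(11,r) = 11·10·…·(11−r+1), a product of r factors. Multiplying down from 11: 11 = 11; 11·10 = 110; 11·10·9 = 990; 11·10·9·8 = 7,920; 11·10·9·8·7 = 55,440 ✓ (5 factors). So r = 5.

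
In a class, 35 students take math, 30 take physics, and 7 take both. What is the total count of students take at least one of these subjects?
|A∪B| = |A|+|B|-|A∩B| = 35+30-7 = 58.
Final answer: 58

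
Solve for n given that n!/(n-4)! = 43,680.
n!/(n-4)! = n×(n-1)×(n-2)×(n-3), a product of 4 consecutive integers ≈ (n−1.5)^4. 43,680^(1/4) + 1.5 ≈ 16.0; check n = 16: 16×15×14×13 = 43,680 ✓. So n = 16.

Answer: 16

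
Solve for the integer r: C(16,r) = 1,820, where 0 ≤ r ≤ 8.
4

Explanation: C(16,r) is increasing for 0 ≤ r ≤ 8. Stepping up (C(16,r+1) = C(16,r)·(16−r)/(r+1)): C(16,1) = 16, C(16,2) = 120, C(16,3) = 560, C(16,4) = 1,820 ✓. So r = 4.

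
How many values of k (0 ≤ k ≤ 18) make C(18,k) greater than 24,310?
5

Working:
Row 18 is unimodal and symmetric about k=18/2. C(18,6)=18,564 ≤ 24,310; C(18,7)=31,824 > 24,310; by symmetry C(18,k) > 24,310 for k = 7..11. That's 11 - 7 + 1 = 5 values.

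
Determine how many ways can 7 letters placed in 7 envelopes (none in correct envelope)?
1,854

Solution: Using D(n) = (n-1)[D(n-1) + D(n-2)]:
D(7) = (7-1) × [D(6) + D(5)]
      = 6 × [265 + 44]
      = 6 × 309
      = 1,854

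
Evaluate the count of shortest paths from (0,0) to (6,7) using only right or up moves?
1,716

Working:
Choose 6 rights from 13 moves: C(13,6) = 1,716.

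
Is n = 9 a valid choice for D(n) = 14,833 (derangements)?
D(9) = (9-1)·[D(8) + D(7)] = 8·[14,833 + 1,854] = 133,496, which does not equal 14,833.

Answer: No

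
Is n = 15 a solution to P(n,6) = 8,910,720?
No

P(15,6) = 15·14·13·12·11·10 = 3,603,600, which does not equal 8,910,720.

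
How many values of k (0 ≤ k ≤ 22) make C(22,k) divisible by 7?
15

Solution: Checking C(22,k) mod 7 for k = 0..22: divisible at k = 2, 3, 4, 5, 6, 9, 10, 11, 12, 13, 16, 17, 18, 19, 20. That's 15 values.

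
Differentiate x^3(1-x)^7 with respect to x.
3x^2(1-x)^7 - 7x^3(1-x)^6

Reasoning: Product rule: 3x^{2}(1-x)^{7} + x^3·(-7)(1-x)^{6}.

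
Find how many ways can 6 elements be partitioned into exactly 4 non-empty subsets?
65

Explanation: This equals S(6,4), the Stirling number of the 2nd kind.
Using the Stirling recurrence: S(n,k) = k·S(n-1,k) + S(n-1,k-1)
S(6,4) = 4·S(5,4) + S(5,3)
         = 4·10 + 25
         = 40 + 25
         = 65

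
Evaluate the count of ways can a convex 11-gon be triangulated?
4,862

Working:
Using the Catalan number formula: C_n = C(2n, n) / (n+1)
C_9 = C(18, 9) / (9+1)
     = 48620 / 10
     = 4,862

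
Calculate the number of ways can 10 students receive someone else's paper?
1,334,961

Explanation: Using D(n) = (n-1)[D(n-1) + D(n-2)]:
D(10) = (10-1) × [D(9) + D(8)]
      = 9 × [133496 + 14833]
      = 9 × 148329
      = 1,334,961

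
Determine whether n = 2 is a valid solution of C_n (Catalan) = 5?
C_2 = C(4,2)/(2+1) = 6/3 = 2, which does not equal 5.
Final answer: No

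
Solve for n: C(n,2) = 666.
37

Solution: C(n,2) = n(n−1)/2! is increasing in n, and n(n−1) = 2!·666 = 1,332 ≈ (n−0.5)^2 gives n ≈ 37.0. Check: C(35,2) = 595, C(36,2) = 630, C(37,2) = 666 ✓. So n = 37.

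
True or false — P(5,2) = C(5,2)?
P(5,2) = 20 but C(5,2) = 10; they differ by a factor of 2! = 2, so the statement does not hold.

Answer: False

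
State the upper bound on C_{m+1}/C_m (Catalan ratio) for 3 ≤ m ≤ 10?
7/2

Working:
C_{m+1}/C_m = 2(2m+1)/(m+2), which increases with m. Maximum at m = 10: 2·21/12 = 7/2.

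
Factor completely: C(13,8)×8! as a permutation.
P(13,8)

C(13,8)×8! = [13!/(8!(5)!)]×8! = 13!/(5)! = P(13,8) = 51,891,840.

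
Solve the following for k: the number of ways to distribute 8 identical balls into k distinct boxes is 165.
4
Stars and bars: the count is C(8+k−1, k−1), increasing in k. k=2: C(9,1) = 9, k=3: C(10,2) = 45, k=4: C(11,3) = 165 ✓. So k = 4.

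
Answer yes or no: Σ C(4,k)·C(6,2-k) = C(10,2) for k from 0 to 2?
Vandermonde's identity gives C(10,2) = 45; RHS C(10,2) = 45.

Answer: Yes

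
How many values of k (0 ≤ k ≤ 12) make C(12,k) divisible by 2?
Checking C(12,k) mod 2 for k = 0..12: divisible at k = 1, 2, 3, 5, 6, 7, 9, 10, 11. That's 9 values.
Final answer: 9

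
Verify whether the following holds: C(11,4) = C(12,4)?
LHS = C(11,4) = 330; RHS = C(12,4) = 495. 330 ≠ 495, so the statement does not hold.

Answer: False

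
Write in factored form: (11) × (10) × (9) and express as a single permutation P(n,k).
P(11,3) = 11!/(8)!
Product of 3 consecutive descending integers starting at 11: P(11,3) = 11!/8! = 990.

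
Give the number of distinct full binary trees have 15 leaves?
2,674,440

Using the Catalan number formula: C_n = C(2n, n) / (n+1)
C_14 = C(28, 14) / (14+1)
     = 40116600 / 15
     = 2,674,440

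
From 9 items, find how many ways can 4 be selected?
126

Explanation: C(9,4) = 9! / (4! × (9-4)!)
         = 9! / (4! × 5!)
         = 126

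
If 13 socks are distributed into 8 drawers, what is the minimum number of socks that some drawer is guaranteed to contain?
2

Working:
Pigeonhole: ⌈13/8⌉ = 2.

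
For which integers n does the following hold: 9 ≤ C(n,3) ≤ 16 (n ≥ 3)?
5

Solution: C(4,3)=4; C(5,3)=10; C(6,3)=20. So valid n = 5.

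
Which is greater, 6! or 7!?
7!
6!=720, 7!=5,040. 7! > 6!.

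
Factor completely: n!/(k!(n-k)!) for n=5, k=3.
C(5,3) = 10

This is the binomial coefficient C(5,3) = 10.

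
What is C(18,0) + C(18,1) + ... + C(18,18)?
262,144
Sum of binomial coefficients = 2^18 = 262,144.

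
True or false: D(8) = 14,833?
True

Explanation: Derangements of 8 elements: D(8) = (8-1)·[D(7) + D(6)] = 7·[1,854 + 265] = 14,833.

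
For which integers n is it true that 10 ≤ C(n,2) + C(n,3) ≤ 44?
4, 5, 6

Reasoning: C(3,2)+C(3,3)=4; C(4,2)+C(4,3)=10; C(5,2)+C(5,3)=20; C(6,2)+C(6,3)=35; C(7,2)+C(7,3)=56. So valid n = 4, 5, 6.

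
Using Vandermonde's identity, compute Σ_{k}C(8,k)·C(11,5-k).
11,628

Reasoning: = C(8+11,5) = C(19,5) = 11,628.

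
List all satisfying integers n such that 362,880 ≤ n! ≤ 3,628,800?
9, 10
n! is strictly increasing; 9! = 362,880 and 10! = 3,628,800, so valid n = 9, 10.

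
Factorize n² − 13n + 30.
(n − 3)(n − 10)

Reasoning: Seek roots whose sum is 13 and product is 30: (3, 10). So n² − 13n + 30 = (n − 3)(n − 10).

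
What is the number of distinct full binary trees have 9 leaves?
1,430

Working:
Using the Catalan number formula: C_n = C(2n, n) / (n+1)
C_8 = C(16, 8) / (8+1)
     = 12870 / 9
     = 1,430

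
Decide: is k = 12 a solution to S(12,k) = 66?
No

Solution: S(12,12) = 12·S(11,12) + S(11,11) = 12·0 + 1 = 1, which does not equal 66.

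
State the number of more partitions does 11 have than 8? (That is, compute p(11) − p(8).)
Pentagonal recurrence p(n) = p(n−1) + p(n−2) − p(n−5) − p(n−7) + …: p(11) = p(10) + p(9) − p(6) − p(4) = 42 + 30 − 11 − 5 = 56.
p(8) = p(7) + p(6) − p(3) − p(1) = 15 + 11 − 3 − 1 = 22.
Difference = 56 − 22 = 34.
Final answer: 34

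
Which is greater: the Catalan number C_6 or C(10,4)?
C(10,4)

Explanation: C_6 = C(12,6)/(6+1) = 924/7 = 132; C(10,4) = 210.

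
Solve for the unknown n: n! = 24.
4

Solution: n! is strictly increasing. 2! = 2, 3! = 6, 4! = 24 ✓. So n = 4.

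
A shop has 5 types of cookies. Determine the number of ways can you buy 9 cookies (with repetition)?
715

Solution: Stars and bars: C(9+5-1, 9) = C(13, 9) = 715.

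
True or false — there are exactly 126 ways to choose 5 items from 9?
C(9,5) = 126.

Answer: True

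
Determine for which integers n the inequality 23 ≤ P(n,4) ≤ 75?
4

P(3,4)=0; P(4,4)=24; P(5,4)=120. So valid n = 4.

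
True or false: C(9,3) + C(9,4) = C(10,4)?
Pascal's identity C(n,k) + C(n,k+1) = C(n+1,k+1): 84 + 126 = 210 = C(10,4).
Final answer: True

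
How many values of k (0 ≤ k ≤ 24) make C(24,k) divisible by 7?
9

Checking C(24,k) mod 7 for k = 0..24: divisible at k = 4, 5, 6, 11, 12, 13, 18, 19, 20. That's 9 values.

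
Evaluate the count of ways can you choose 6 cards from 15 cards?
C(15,6) = 15! / (6! × (15-6)!)
         = 15! / (6! × 9!)
         = 5,005
Final answer: 5,005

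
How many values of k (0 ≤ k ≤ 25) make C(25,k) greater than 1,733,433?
8
Row 25 is unimodal and symmetric about k=25/2. C(25,8)=1,081,575 ≤ 1,733,433; C(25,9)=2,042,975 > 1,733,433; by symmetry C(25,k) > 1,733,433 for k = 9..16. That's 16 - 9 + 1 = 8 values.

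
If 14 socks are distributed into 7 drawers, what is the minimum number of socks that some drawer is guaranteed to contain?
2

Reasoning: Pigeonhole: ⌈14/7⌉ = 2.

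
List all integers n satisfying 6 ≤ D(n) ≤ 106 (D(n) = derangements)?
Using D(n) = (n−1)[D(n−1) + D(n−2)] with D(1)=0, D(2)=1: D(3)=2; D(4)=9; D(5)=44; D(6)=265. So valid n = 4, 5.

Answer: 4, 5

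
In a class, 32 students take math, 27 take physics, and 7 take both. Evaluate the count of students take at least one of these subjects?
52

Solution: |A∪B| = |A|+|B|-|A∩B| = 32+27-7 = 52.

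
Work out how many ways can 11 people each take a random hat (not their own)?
14,684,570
Using D(n) = (n-1)[D(n-1) + D(n-2)]:
D(11) = (11-1) × [D(10) + D(9)]
      = 10 × [1334961 + 133496]
      = 10 × 1468457
      = 14,684,570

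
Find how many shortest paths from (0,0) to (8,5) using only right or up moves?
1,287

Working:
Choose 8 rights from 13 moves: C(13,8) = 1,287.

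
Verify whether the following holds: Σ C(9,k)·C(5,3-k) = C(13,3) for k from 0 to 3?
Vandermonde's identity gives C(14,3) = 364; RHS C(13,3) = 286.

Answer: False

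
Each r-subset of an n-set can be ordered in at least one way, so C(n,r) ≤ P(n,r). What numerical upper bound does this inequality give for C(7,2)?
42

Explanation: P(7,2) = 7·6 = 42, so C(7,2) ≤ 42. (The bound is loose by a factor of 2! = 2: C(7,2) = 42/2 = 21.)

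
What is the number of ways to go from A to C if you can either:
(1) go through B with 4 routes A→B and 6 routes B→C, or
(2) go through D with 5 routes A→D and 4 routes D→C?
44
Route via B: 4×6=24. Route via D: 5×4=20. Total: 44.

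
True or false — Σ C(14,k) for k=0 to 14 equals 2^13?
Binomial theorem: Σ C(14,k) = (1+1)^14 = 2^14 = 16,384; RHS 2^13 = 8,192.

Answer: False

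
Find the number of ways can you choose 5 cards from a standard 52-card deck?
2,598,960

Solution: C(52,5) = 2,598,960.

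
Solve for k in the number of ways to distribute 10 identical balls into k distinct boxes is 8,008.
7

Working:
Stars and bars: the count is C(10+k−1, k−1), increasing in k. k=5: C(14,4) = 1,001, k=6: C(15,5) = 3,003, k=7: C(16,6) = 8,008 ✓. So k = 7.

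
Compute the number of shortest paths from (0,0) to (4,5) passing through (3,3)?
To (3,3): C(6,3)=20. From there: C(3,1)=3. Total: 60.

Answer: 60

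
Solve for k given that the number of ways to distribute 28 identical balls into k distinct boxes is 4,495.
4

Stars and bars: the count is C(28+k−1, k−1), increasing in k. k=2: C(29,1) = 29, k=3: C(30,2) = 435, k=4: C(31,3) = 4,495 ✓. So k = 4.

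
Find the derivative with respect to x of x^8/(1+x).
(8x^7(1+x) - x^8)/(1+x)²

Reasoning: Quotient rule: [8x^{7}(1+x) - x^8]/(1+x)².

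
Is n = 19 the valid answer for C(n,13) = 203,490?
No

Solution: C(19,13) = 19·18·17·16·15·14·13·12·11·10·9·8·7/13! = 168,951,528,345,600/6,227,020,800 = 27,132, which does not equal 203,490.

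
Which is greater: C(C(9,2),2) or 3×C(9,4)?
C(C(9,2),2)

Explanation: C(C(9,2),2)=630, 3×C(9,4)=378.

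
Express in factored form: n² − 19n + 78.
(n − 6)(n − 13)

Reasoning: Seek roots whose sum is 19 and product is 78: (6, 13). So n² − 19n + 78 = (n − 6)(n − 13).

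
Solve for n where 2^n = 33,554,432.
33,554,432 = 1,024 × 1,024 × 32 = 2^10 × 2^10 × 2^5 = 2^25, so n = 25.
Final answer: 25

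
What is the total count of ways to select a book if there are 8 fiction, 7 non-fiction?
15

Working:
By the addition principle: 8 + 7 = 15.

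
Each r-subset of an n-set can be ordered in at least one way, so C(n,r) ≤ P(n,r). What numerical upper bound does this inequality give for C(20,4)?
116,280
P(20,4) = 20·19·18·17 = 116,280, so C(20,4) ≤ 116,280. (The bound is loose by a factor of 4! = 24: C(20,4) = 116,280/24 = 4,845.)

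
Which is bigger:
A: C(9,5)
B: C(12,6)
B

Explanation: A=C(9,5)=126, B=C(12,6)=924.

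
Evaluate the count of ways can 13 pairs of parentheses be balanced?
742,900

Using the Catalan number formula: C_n = C(2n, n) / (n+1)
C_13 = C(26, 13) / (13+1)
     = 10400600 / 14
     = 742,900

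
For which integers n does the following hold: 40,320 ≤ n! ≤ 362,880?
8, 9

Solution: n! is strictly increasing; 8! = 40,320 and 9! = 362,880, so valid n = 8, 9.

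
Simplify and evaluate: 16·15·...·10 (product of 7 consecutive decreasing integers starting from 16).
57,657,600

Solution: This is P(16,7) = 16!/(9)! = 57,657,600.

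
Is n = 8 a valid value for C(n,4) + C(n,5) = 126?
Yes
C(8,4) + C(8,5) = 70 + 56 = 126, which equals 126.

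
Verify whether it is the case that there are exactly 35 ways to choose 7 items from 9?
False

Reasoning: C(9,7) = 36 ≠ 35.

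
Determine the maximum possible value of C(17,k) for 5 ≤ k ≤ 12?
C(17,k) is maximised at the centre of the row: C(17,8) = 24,310.
Final answer: 24,310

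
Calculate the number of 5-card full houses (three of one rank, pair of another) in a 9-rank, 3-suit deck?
Triple rank: 9. Triple suits: C(3,3)=1. Pair rank: 8. Pair suits: C(3,2)=3. Total: 216.

Answer: 216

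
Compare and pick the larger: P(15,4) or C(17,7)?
P(15,4)

Solution: P(15,4)=32,760, C(17,7)=19,448.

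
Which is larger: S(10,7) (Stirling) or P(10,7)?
S(10,7) = 7·S(9,7) + S(9,6) = 7·462 + 2,646 = 5,880; P(10,7) = 604,800.
Final answer: P(10,7)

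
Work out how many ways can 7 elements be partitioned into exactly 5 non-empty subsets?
140

Solution: This equals S(7,5), the Stirling number of the 2nd kind.
Using the Stirling recurrence: S(n,k) = k·S(n-1,k) + S(n-1,k-1)
S(7,5) = 5·S(6,5) + S(6,4)
         = 5·15 + 65
         = 75 + 65
         = 140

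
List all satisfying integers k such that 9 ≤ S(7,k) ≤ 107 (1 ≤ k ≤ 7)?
S(7,1)=1; S(7,2)=63; S(7,3)=301; S(7,4)=350; S(7,5)=140; S(7,6)=21; S(7,7)=1. So valid k = 2, 6.

Answer: 2, 6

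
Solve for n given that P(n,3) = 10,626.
23

Reasoning: P(n,3) = n(n−1)(n−2) is increasing in n; n(n−1)(n−2) ≈ (n−1)^3 = 10,626 gives n ≈ 23.0. Check: P(21,3) = 7,980, P(22,3) = 9,240, P(23,3) = 10,626 ✓. So n = 23.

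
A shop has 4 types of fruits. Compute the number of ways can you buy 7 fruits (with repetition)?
120

Explanation: Stars and bars: C(7+4-1, 7) = C(10, 7) = 120.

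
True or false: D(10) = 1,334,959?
False

Explanation: Derangements of 10 elements: D(10) = (10-1)·[D(9) + D(8)] = 9·[133,496 + 14,833] = 1,334,961.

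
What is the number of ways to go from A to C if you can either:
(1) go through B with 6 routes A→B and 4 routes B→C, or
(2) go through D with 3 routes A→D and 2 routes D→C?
30

Explanation: Route via B: 6×4=24. Route via D: 3×2=6. Total: 30.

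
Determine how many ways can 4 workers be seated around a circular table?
6

Solution: Circular arrangements: (4-1)! = 6.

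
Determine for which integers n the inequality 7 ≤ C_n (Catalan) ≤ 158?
4, 5, 6

Reasoning: C_3=5; C_4=14; C_5=42; C_6=132; C_7=429. So valid n = 4, 5, 6.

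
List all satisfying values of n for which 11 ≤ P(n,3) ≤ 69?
4, 5

Solution: P(3,3)=6; P(4,3)=24; P(5,3)=60; P(6,3)=120. So valid n = 4, 5.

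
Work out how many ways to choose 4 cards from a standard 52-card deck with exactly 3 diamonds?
11,154

13 diamonds and 39 non-diamonds: C(13,3) × C(39,1) = 286 × 39 = 11,154.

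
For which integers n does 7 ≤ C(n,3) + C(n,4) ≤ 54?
C(4,3)+C(4,4)=5; C(5,3)+C(5,4)=15; C(6,3)+C(6,4)=35; C(7,3)+C(7,4)=70. So valid n = 5, 6.

Answer: 5, 6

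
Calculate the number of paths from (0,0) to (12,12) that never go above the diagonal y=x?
208,012

Reasoning: Counted by the Catalan number C_12: C_12 = C(24,12)/(12+1) = 2,704,156/13 = 208,012.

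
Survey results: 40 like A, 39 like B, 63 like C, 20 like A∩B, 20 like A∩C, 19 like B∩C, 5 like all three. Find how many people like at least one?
88

Solution: |A∪B∪C| = 40+39+63-20-20-19+5 = 88.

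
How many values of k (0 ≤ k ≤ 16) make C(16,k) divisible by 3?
Checking C(16,k) mod 3 for k = 0..16: divisible at k = 2, 5, 8, 11, 14. That's 5 values.

Answer: 5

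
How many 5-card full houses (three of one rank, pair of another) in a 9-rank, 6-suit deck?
21,600
Triple rank: 9. Triple suits: C(6,3)=20. Pair rank: 8. Pair suits: C(6,2)=15. Total: 21,600.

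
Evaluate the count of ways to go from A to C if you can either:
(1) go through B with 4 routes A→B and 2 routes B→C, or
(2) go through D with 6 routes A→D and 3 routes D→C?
26
Route via B: 4×2=8. Route via D: 6×3=18. Total: 26.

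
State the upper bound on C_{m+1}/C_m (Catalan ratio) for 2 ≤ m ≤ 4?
3

C_{m+1}/C_m = 2(2m+1)/(m+2), which increases with m. Maximum at m = 4: 2·9/6 = 3.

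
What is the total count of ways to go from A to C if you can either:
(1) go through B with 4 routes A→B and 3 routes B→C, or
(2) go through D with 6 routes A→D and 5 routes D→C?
42

Working:
Route via B: 4×3=12. Route via D: 6×5=30. Total: 42.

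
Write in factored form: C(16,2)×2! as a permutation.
P(16,2)

Working:
C(16,2)×2! = [16!/(2!(14)!)]×2! = 16!/(14)! = P(16,2) = 240.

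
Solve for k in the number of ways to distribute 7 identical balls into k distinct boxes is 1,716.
7

Explanation: Stars and bars: the count is C(7+k−1, k−1), increasing in k. k=5: C(11,4) = 330, k=6: C(12,5) = 792, k=7: C(13,6) = 1,716 ✓. So k = 7.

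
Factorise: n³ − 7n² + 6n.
n(n − 1)(n − 6)

n³ − 7n² + 6n = n(n² − 7n + 6) = n(n − 1)(n − 6).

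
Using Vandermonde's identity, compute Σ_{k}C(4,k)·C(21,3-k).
2,300

Solution: = C(4+21,3) = C(25,3) = 2,300.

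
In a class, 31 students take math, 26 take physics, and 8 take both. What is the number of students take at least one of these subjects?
49
|A∪B| = |A|+|B|-|A∩B| = 31+26-8 = 49.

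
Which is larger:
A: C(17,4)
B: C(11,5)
A=C(17,4)=2,380, B=C(11,5)=462.

Answer: A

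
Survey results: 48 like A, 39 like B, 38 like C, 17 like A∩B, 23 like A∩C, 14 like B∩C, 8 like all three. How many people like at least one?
|A∪B∪C| = 48+39+38-17-23-14+8 = 79.

Answer: 79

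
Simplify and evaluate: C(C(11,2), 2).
1,485
C(11,2) = 55, then C(55, 2) = 1,485.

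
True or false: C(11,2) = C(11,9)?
C(11,2) = C(11,11-2) by the symmetry property; both equal 55.

Answer: True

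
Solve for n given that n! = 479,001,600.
12
n! is strictly increasing. 10! = 3,628,800, 11! = 39,916,800, 12! = 479,001,600 ✓. So n = 12.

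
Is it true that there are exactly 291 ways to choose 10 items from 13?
False

Solution: C(13,10) = 286 ≠ 291.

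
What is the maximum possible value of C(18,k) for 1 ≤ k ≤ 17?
C(18,k) is maximised at the centre of the row: C(18,9) = 48,620.
Final answer: 48,620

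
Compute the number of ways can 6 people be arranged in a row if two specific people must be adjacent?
240

Explanation: Treat pair as unit: (6-1)! arrangements × 2 internal orders = 240.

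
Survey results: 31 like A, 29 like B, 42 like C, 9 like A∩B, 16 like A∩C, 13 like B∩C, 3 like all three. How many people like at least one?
67

|A∪B∪C| = 31+29+42-9-16-13+3 = 67.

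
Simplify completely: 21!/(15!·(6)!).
This is C(21,15) = 54,264.
Final answer: 54,264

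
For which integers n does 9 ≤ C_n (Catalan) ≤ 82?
C_3=5; C_4=14; C_5=42; C_6=132. So valid n = 4, 5.
Final answer: 4, 5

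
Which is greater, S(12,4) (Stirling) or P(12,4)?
S(12,4)

Solution: S(12,4) = 4·S(11,4) + S(11,3) = 4·145,750 + 28,501 = 611,501; P(12,4) = 11,880.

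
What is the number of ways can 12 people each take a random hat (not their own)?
Using D(n) = (n-1)[D(n-1) + D(n-2)]:
D(12) = (12-1) × [D(11) + D(10)]
      = 11 × [14684570 + 1334961]
      = 11 × 16019531
      = 176,214,841

Answer: 176,214,841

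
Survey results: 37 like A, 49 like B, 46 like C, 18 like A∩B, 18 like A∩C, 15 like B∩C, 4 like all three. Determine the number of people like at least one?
85

Reasoning: |A∪B∪C| = 37+49+46-18-18-15+4 = 85.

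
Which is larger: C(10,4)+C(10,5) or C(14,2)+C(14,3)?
C(10,4)+C(10,5)
First=462, Second=455.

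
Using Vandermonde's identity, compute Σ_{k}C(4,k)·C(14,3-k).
816

Solution: = C(4+14,3) = C(18,3) = 816.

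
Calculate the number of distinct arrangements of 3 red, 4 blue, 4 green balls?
11,550

Reasoning: Multinomial: 11!/(3! × 4! × 4!) = 11,550.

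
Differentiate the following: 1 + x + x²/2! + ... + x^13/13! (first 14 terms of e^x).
Differentiating term by term gives the first 13 terms of e^x.

Answer: 1 + x + x²/2! + ... + x^12/12!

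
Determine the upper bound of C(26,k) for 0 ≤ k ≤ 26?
10,400,600

Reasoning: Maximum at k = 13: C(26,13) = 10,400,600.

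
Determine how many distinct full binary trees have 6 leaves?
42

Solution: Using the Catalan number formula: C_n = C(2n, n) / (n+1)
C_5 = C(10, 5) / (5+1)
     = 252 / 6
     = 42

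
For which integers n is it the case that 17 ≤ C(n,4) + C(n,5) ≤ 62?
6, 7
C(5,4)+C(5,5)=6; C(6,4)+C(6,5)=21; C(7,4)+C(7,5)=56; C(8,4)+C(8,5)=126. So valid n = 6, 7.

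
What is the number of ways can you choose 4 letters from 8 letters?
70

Reasoning: C(8,4) = 8! / (4! × (8-4)!)
         = 8! / (4! × 4!)
         = 70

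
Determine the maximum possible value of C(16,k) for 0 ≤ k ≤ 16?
12,870

Reasoning: Maximum at k = 8: C(16,8) = 12,870.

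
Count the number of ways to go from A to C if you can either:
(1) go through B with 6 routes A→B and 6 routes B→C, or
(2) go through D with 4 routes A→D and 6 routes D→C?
60

Working:
Route via B: 6×6=36. Route via D: 4×6=24. Total: 60.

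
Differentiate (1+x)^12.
12(1+x)^11
Using the power rule: d/dx (1+x)^12 = 12(1+x)^{11}.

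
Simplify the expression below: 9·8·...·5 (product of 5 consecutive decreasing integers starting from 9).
This is P(9,5) = 9!/(4)! = 15,120.
Final answer: 15,120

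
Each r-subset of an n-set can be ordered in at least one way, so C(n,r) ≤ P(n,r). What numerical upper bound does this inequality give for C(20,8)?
5,079,110,400

Working:
P(20,8) = 20·19·18·17·16·15·14·13 = 5,079,110,400, so C(20,8) ≤ 5,079,110,400. (The bound is loose by a factor of 8! = 40,320: C(20,8) = 5,079,110,400/40,320 = 125,970.)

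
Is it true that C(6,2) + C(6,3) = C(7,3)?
Pascal's identity: LHS = 15 + 20 = 35; RHS = C(7,3) = 35. Both sides agree, so the statement holds.
Final answer: True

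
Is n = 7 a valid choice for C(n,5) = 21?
Yes

Solution: C(7,5) = 7·6·5·4·3/5! = 2,520/120 = 21, which equals 21.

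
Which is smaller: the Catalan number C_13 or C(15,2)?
C(15,2)

Explanation: C_13 = C(26,13)/(13+1) = 10,400,600/14 = 742,900; C(15,2) = 105.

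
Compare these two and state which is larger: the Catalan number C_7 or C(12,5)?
C(12,5)

Solution: C_7 = C(14,7)/(7+1) = 3,432/8 = 429; C(12,5) = 792.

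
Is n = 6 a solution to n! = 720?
Yes

6! = 6·5! = 6·120 = 720, which equals 720.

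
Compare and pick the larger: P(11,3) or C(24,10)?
P(11,3)=990, C(24,10)=1,961,256.

Answer: C(24,10)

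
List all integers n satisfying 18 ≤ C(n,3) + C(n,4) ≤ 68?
6

Reasoning: C(5,3)+C(5,4)=15; C(6,3)+C(6,4)=35; C(7,3)+C(7,4)=70. So valid n = 6.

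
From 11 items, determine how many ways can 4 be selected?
330

Reasoning: C(11,4) = 11! / (4! × (11-4)!)
         = 11! / (4! × 7!)
         = 330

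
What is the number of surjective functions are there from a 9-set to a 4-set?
Onto functions = 4! × S(9,4)
First compute S(9,4) via recurrence:
Using the Stirling recurrence: S(n,k) = k·S(n-1,k) + S(n-1,k-1)
S(9,4) = 4·S(8,4) + S(8,3)
         = 4·1701 + 966
         = 6804 + 966
         = 7,770
Then: 24 × 7770 = 186,480

Answer: 186,480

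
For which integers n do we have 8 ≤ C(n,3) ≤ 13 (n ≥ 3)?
5

Solution: C(4,3)=4; C(5,3)=10; C(6,3)=20. So valid n = 5.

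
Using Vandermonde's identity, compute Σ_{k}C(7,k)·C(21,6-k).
376,740

Working:
= C(7+21,6) = C(28,6) = 376,740.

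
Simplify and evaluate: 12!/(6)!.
This equals 12×11×...×7 = 665,280.

Answer: 665,280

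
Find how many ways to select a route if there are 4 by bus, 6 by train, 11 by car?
21

Solution: By the addition principle: 4 + 6 + 11 = 21.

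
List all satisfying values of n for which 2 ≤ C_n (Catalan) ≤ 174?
2, 3, 4, 5, 6

Working:
C_1=1; C_2=2; C_3=5; C_4=14; C_5=42; C_6=132; C_7=429. So valid n = 2, 3, 4, 5, 6.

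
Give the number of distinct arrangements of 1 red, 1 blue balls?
2
Multinomial: 2!/(1! × 1!) = 2.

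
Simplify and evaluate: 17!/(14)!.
4,080

Working:
This equals 17×16×15 = 4,080.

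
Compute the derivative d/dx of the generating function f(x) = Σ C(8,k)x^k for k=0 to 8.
Σ k·C(8,k)x^(k-1) for k=1 to 8

Explanation: Term-by-term differentiation gives Σ k·C(8,k)x^{k-1} for k=1 to 8.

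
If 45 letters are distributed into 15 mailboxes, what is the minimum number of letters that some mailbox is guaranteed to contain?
3

Solution: Pigeonhole: ⌈45/15⌉ = 3.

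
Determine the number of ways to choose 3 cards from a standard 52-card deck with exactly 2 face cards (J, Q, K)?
2,640

12 face cards and 40 non-face cards: C(12,2) × C(40,1) = 66 × 40 = 2,640.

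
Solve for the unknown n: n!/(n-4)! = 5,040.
10

Working:
n!/(n-4)! = n×(n-1)×(n-2)×(n-3), a product of 4 consecutive integers ≈ (n−1.5)^4. 5,040^(1/4) + 1.5 ≈ 9.9; check n = 10: 10×9×8×7 = 5,040 ✓. So n = 10.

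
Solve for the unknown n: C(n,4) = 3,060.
18

Working:
C(n,4) = n(n−1)(n−2)(n−3)/4! is increasing in n, and n(n−1)(n−2)(n−3) = 4!·3,060 = 73,440 ≈ (n−1.5)^4 gives n ≈ 18.0. Check: C(16,4) = 1,820, C(17,4) = 2,380, C(18,4) = 3,060 ✓. So n = 18.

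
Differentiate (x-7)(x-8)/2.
(2x - 15)/2

Working:
d/dx[(x-7)(x-8)] = (x-8) + (x-7) = 2x - 15. Dividing by 2 gives (2x - 15)/2.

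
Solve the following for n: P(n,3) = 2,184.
14

Reasoning: P(n,3) = n(n−1)(n−2) is increasing in n; n(n−1)(n−2) ≈ (n−1)^3 = 2,184 gives n ≈ 14.0. Check: P(12,3) = 1,320, P(13,3) = 1,716, P(14,3) = 2,184 ✓. So n = 14.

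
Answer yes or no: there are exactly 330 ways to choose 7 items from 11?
Yes

Reasoning: C(11,7) = 330.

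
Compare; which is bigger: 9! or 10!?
10!
9!=362,880, 10!=3,628,800. 10! > 9!.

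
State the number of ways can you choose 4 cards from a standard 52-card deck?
270,725
C(52,4) = 270,725.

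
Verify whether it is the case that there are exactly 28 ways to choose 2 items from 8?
True

Working:
C(8,2) = 28.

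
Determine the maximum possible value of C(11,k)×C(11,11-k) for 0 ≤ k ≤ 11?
213,444

C(11,k)·C(11,11-k) = C(11,k)², maximised at the centre k = 5: C(11,5)² = 213,444.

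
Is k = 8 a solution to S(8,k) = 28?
No

Reasoning: S(8,8) = 8·S(7,8) + S(7,7) = 8·0 + 1 = 1, which does not equal 28.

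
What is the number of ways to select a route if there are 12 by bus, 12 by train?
24

Reasoning: By the addition principle: 12 + 12 = 24.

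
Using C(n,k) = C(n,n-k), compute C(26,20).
230,230

C(26,20) = C(26,6) = 230,230.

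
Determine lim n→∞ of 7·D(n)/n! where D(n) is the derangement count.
7/e

Reasoning: D(n)/n! → 1/e, so 7·D(n)/n! → 7/e.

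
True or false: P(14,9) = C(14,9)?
False

Reasoning: P(14,9) = 726,485,760 and C(14,9) = 2,002; P(n,r) = r! × C(n,r) so P > C whenever r ≥ 2.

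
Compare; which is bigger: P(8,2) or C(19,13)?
C(19,13)

P(8,2)=56, C(19,13)=27,132.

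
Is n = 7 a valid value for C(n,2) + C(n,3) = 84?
No

Explanation: C(7,2) + C(7,3) = 21 + 35 = 56, which does not equal 84.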